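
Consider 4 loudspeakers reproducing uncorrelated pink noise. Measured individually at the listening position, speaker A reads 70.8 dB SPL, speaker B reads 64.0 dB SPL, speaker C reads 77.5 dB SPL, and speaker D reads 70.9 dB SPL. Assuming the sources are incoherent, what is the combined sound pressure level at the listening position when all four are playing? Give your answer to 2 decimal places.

Uncorrelated sources add in intensity (power), not in dB.
L_total = 10·log₁₀(10^(70.8/10) + 10^(64.0/10) + 10^(77.5/10) + 10^(70.9/10)) = 10·log₁₀(83070000) = 79.19 dB SPL.

79.19 dB SPL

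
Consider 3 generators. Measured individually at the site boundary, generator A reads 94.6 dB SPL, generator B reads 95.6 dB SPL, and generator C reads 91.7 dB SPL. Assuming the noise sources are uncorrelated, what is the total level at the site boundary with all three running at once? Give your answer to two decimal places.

99.03 dB SPL

Uncorrelated sources add in intensity (power), not in dB.
L_total = 10·log₁₀(10^(94.6/10) + 10^(95.6/10) + 10^(91.7/10)) = 10·log₁₀(7994000000) = 99.03 dB SPL.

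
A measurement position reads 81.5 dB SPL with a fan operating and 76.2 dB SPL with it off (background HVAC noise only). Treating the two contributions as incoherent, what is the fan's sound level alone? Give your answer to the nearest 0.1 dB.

Remove the background by subtracting linear intensities:
L_src = 10·log₁₀(10^(81.5/10) − 10^(76.2/10)) = 10·log₁₀(99570000) = 80.0 dB SPL.

80.0 dB SPL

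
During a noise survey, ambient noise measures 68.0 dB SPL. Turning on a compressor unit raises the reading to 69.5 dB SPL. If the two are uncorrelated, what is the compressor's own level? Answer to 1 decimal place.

64.2 dB SPL

Subtract intensities: L_src = 10·log₁₀(10^(L_total/10) − 10^(L_bg/10)).
L_src = 10·log₁₀(10^(69.5/10) − 10^(68.0/10)) = 10·log₁₀(2603000) = 64.2 dB SPL.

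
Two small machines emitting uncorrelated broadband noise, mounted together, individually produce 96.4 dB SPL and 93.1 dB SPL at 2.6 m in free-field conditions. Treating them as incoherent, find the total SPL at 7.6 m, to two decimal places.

88.75 dB SPL

Combined at 2.6 m: 10·log₁₀(10^(96.4/10)+10^(93.1/10)) = 98.066 dB SPL.
Then apply −20·log₁₀(7.6/2.6) = -9.317 dB → 88.75 dB SPL.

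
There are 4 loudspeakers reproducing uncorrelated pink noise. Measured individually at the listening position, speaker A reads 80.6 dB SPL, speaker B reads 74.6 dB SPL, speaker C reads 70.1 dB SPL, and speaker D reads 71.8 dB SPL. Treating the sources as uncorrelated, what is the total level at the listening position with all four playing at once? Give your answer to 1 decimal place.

Add the sources as powers (linear), then convert back to dB:
L_total = 10·log₁₀(10^(80.6/10) + 10^(74.6/10) + 10^(70.1/10) + 10^(71.8/10)) = 10·log₁₀(169000000) = 82.3 dB SPL.

82.3 dB SPL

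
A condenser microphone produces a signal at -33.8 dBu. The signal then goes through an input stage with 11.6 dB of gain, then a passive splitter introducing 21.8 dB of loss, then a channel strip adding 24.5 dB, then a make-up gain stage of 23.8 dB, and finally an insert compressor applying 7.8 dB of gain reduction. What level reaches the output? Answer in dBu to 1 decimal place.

-3.5 dBu

In dB, series stages simply add:
-33.8 + 11.6 − 21.8 + 24.5 + 23.8 − 7.8 = -3.5 dBu.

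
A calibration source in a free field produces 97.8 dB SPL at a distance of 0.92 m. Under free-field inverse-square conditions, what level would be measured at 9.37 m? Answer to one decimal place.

77.6 dB SPL

For a point source in a free field, ΔL = −20·log₁₀(d₂/d₁).
ΔL = −20·log₁₀(9.37/0.92) = -20.16 dB, so L₂ = 97.8 + (-20.16) = 77.6 dB SPL.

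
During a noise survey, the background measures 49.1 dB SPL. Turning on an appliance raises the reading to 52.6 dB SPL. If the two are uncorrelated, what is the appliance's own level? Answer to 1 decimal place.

Subtract intensities: L_src = 10·log₁₀(10^(L_total/10) − 10^(L_bg/10)).
L_src = 10·log₁₀(10^(52.6/10) − 10^(49.1/10)) = 10·log₁₀(100700) = 50.0 dB SPL.

50.0 dB SPL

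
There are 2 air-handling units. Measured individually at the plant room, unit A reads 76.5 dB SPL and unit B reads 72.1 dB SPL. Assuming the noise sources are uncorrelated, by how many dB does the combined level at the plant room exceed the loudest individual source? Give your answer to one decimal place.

1.3 dB

Incoherent sources sum as intensities:
L_total = 10·log₁₀(10^(76.5/10) + 10^(72.1/10)) = 77.85 dB SPL.
Excess over the loudest (76.5 dB): 77.85 − 76.5 = 1.3 dB.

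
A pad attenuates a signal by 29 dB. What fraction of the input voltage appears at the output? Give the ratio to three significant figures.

Voltage ratio = 10^(dB/20).
10^(-29/20) = 10^(-1.450) = 0.0355.

0.0355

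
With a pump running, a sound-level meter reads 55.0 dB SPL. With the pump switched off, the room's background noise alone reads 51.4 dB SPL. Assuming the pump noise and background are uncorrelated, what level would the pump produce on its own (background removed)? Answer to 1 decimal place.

52.5 dB SPL

Remove the background by subtracting linear intensities:
L_src = 10·log₁₀(10^(55.0/10) − 10^(51.4/10)) = 10·log₁₀(178200) = 52.5 dB SPL.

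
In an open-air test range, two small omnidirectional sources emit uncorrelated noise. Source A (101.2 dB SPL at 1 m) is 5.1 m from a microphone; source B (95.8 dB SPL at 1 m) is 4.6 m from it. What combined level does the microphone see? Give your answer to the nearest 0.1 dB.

At the listener: L_A = 101.2 − 20·log₁₀(5.1) = 87.05 dB; L_B = 95.8 − 20·log₁₀(4.6) = 82.54 dB.
Combined: 10·log₁₀(10^(87.05/10)+10^(82.54/10)) = 88.4 dB SPL.

88.4 dB SPL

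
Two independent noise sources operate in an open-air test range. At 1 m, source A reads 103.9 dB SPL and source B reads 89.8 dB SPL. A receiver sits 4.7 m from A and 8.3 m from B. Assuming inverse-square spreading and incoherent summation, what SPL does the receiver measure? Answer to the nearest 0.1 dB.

At the listener: L_A = 103.9 − 20·log₁₀(4.7) = 90.46 dB; L_B = 89.8 − 20·log₁₀(8.3) = 71.42 dB.
Combined: 10·log₁₀(10^(90.46/10)+10^(71.42/10)) = 90.5 dB SPL.

90.5 dB SPL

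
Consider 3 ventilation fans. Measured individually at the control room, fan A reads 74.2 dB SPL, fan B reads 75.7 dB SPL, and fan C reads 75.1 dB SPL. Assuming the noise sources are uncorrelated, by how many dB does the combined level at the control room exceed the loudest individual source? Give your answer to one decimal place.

Add the sources as powers (linear), then convert back to dB:
L_total = 10·log₁₀(10^(74.2/10) + 10^(75.7/10) + 10^(75.1/10)) = 79.81 dB SPL.
Excess over the loudest (75.7 dB): 79.81 − 75.7 = 4.1 dB.

4.1 dB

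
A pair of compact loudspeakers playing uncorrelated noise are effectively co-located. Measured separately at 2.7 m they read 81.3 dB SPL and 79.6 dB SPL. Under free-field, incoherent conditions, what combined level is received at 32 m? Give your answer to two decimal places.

62.07 dB SPL

Combined at 2.7 m: 10·log₁₀(10^(81.3/10)+10^(79.6/10)) = 83.543 dB SPL.
Then apply −20·log₁₀(32/2.7) = -21.476 dB → 62.07 dB SPL.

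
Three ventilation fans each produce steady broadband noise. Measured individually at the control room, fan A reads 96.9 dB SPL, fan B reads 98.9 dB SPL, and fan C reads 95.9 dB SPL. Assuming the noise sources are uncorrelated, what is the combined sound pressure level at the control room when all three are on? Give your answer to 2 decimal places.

102.19 dB SPL

Add the sources as powers (linear), then convert back to dB:
L_total = 10·log₁₀(10^(96.9/10) + 10^(98.9/10) + 10^(95.9/10)) = 10·log₁₀(16551000000) = 102.19 dB SPL.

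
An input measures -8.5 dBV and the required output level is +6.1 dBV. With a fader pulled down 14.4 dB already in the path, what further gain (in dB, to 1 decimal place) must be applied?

The required make-up gain is the shortfall in the dB sum.
G = +6.1 − (-8.5) + 14.4 = 29.0 dB.

29.0 dB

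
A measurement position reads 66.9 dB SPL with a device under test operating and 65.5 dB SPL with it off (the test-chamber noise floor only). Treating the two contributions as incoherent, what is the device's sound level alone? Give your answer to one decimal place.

Background correction is a power subtraction:
L_src = 10·log₁₀(10^(66.9/10) − 10^(65.5/10)) = 10·log₁₀(1350000) = 61.3 dB SPL.

61.3 dB SPL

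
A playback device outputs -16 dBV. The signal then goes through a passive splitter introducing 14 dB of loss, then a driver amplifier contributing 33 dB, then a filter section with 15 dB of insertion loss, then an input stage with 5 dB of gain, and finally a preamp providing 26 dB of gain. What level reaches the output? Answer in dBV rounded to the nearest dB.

+19 dBV

Cascaded gains and losses add directly in dB.
-16 − 14 + 33 − 15 + 5 + 26 = +19 dBV.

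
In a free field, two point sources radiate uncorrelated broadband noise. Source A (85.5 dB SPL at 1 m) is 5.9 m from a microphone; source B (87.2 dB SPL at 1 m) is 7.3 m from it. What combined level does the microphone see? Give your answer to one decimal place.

73.0 dB SPL

At the listener: L_A = 85.5 − 20·log₁₀(5.9) = 70.08 dB; L_B = 87.2 − 20·log₁₀(7.3) = 69.93 dB.
Combined: 10·log₁₀(10^(70.08/10)+10^(69.93/10)) = 73.0 dB SPL.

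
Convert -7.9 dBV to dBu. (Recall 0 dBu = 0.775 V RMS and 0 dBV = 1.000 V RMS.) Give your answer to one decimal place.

-5.7 dBu

The offset between the scales is 20·log₁₀(0.775/1.000) = −2.214 dB.
So dBu = -7.9 + 2.214 = -5.7 dBu.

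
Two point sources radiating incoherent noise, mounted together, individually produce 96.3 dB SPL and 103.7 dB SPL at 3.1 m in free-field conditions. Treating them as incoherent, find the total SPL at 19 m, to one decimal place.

Combined at 3.1 m: 10·log₁₀(10^(96.3/10)+10^(103.7/10)) = 104.43 dB SPL.
Then apply −20·log₁₀(19/3.1) = -15.75 dB → 88.7 dB SPL.

88.7 dB SPL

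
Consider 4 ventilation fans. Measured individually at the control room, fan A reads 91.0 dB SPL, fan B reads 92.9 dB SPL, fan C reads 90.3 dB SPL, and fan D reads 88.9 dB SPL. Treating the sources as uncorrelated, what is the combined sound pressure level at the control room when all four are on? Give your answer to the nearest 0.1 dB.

97.0 dB SPL

Incoherent sources sum as intensities:
L_total = 10·log₁₀(10^(91.0/10) + 10^(92.9/10) + 10^(90.3/10) + 10^(88.9/10)) = 10·log₁₀(5057000000) = 97.0 dB SPL.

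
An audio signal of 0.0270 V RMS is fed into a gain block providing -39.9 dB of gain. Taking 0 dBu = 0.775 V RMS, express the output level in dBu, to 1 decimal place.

Input level: 20·log₁₀(0.0270/0.775) = -29.16 dBu.
Output: -29.16 − 39.9 = -69.1 dBu.

-69.1 dBu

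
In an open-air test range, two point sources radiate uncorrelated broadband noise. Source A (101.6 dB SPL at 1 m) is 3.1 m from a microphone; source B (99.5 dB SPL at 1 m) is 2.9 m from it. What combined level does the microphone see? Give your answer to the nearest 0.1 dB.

At the listener: L_A = 101.6 − 20·log₁₀(3.1) = 91.77 dB; L_B = 99.5 − 20·log₁₀(2.9) = 90.25 dB.
Combined: 10·log₁₀(10^(91.77/10)+10^(90.25/10)) = 94.1 dB SPL.

94.1 dB SPL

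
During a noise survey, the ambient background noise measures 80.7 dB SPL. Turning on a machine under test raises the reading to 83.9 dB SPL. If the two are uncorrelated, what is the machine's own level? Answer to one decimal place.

81.1 dB SPL

Subtract intensities: L_src = 10·log₁₀(10^(L_total/10) − 10^(L_bg/10)).
L_src = 10·log₁₀(10^(83.9/10) − 10^(80.7/10)) = 10·log₁₀(128000000) = 81.1 dB SPL.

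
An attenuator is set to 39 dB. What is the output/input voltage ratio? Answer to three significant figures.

Voltage ratio = 10^(dB/20).
10^(-39/20) = 10^(-1.950) = 0.0112.

0.0112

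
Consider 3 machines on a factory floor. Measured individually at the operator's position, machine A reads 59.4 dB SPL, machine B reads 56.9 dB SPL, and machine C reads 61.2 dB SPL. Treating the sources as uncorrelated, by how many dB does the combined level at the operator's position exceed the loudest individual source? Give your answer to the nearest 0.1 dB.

3.1 dB

Incoherent sources sum as intensities:
L_total = 10·log₁₀(10^(59.4/10) + 10^(56.9/10) + 10^(61.2/10)) = 64.28 dB SPL.
Excess over the loudest (61.2 dB): 64.28 − 61.2 = 3.1 dB.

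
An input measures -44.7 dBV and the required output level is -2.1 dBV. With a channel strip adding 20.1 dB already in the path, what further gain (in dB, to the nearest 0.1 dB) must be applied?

The required make-up gain is the shortfall in the dB sum.
G = -2.1 − (-44.7) − 20.1 = 22.5 dB.

22.5 dB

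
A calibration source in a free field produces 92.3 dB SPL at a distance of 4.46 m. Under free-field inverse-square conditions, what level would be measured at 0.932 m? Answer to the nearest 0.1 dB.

105.9 dB SPL

Free-field point source: level drops by 20·log₁₀ of the distance ratio.
ΔL = −20·log₁₀(0.932/4.46) = 13.60 dB, so L₂ = 92.3 + (13.60) = 105.9 dB SPL.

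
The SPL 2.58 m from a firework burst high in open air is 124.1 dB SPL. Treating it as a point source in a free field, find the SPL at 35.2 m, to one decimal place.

Inverse-square spreading gives ΔL = −20·log₁₀(d₂/d₁).
ΔL = −20·log₁₀(35.2/2.58) = -22.70 dB, so L₂ = 124.1 + (-22.70) = 101.4 dB SPL.

101.4 dB SPL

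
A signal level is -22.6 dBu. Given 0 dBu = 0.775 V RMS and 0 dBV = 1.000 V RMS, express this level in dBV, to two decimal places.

The offset between the scales is 20·log₁₀(0.775/1.000) = −2.214 dB.
So dBV = -22.6 − 2.214 = -24.81 dBV.

-24.81 dBV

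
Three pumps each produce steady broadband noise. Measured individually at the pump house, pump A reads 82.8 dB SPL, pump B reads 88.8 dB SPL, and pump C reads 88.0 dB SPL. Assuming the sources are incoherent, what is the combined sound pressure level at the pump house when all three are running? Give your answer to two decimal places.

91.99 dB SPL

Uncorrelated sources add in intensity (power), not in dB.
L_total = 10·log₁₀(10^(82.8/10) + 10^(88.8/10) + 10^(88.0/10)) = 10·log₁₀(1580000000) = 91.99 dB SPL.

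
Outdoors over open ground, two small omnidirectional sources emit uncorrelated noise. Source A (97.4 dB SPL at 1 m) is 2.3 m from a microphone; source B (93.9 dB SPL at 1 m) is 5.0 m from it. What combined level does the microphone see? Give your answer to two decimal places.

90.56 dB SPL

At the listener: L_A = 97.4 − 20·log₁₀(2.3) = 90.165 dB; L_B = 93.9 − 20·log₁₀(5.0) = 79.921 dB.
Combined: 10·log₁₀(10^(90.165/10)+10^(79.921/10)) = 90.56 dB SPL.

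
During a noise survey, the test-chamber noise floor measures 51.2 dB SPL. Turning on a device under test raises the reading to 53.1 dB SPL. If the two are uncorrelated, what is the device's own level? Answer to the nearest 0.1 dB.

48.6 dB SPL

Subtract intensities: L_src = 10·log₁₀(10^(L_total/10) − 10^(L_bg/10)).
L_src = 10·log₁₀(10^(53.1/10) − 10^(51.2/10)) = 10·log₁₀(72350) = 48.6 dB SPL.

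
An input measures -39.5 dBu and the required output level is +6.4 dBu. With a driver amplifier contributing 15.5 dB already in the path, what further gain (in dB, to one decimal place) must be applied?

The required make-up gain is the shortfall in the dB sum.
G = +6.4 − (-39.5) − 15.5 = 30.4 dB.

30.4 dB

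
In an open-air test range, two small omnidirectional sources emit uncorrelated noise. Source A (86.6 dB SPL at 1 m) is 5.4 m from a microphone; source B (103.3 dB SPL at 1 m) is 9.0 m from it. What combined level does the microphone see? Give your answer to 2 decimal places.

At the listener: L_A = 86.6 − 20·log₁₀(5.4) = 71.952 dB; L_B = 103.3 − 20·log₁₀(9.0) = 84.215 dB.
Combined: 10·log₁₀(10^(71.952/10)+10^(84.215/10)) = 84.47 dB SPL.

84.47 dB SPL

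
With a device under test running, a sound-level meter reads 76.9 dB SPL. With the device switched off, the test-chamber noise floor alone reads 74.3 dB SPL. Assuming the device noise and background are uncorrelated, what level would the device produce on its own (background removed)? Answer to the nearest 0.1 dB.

Subtract intensities: L_src = 10·log₁₀(10^(L_total/10) − 10^(L_bg/10)).
L_src = 10·log₁₀(10^(76.9/10) − 10^(74.3/10)) = 10·log₁₀(22060000) = 73.4 dB SPL.

73.4 dB SPL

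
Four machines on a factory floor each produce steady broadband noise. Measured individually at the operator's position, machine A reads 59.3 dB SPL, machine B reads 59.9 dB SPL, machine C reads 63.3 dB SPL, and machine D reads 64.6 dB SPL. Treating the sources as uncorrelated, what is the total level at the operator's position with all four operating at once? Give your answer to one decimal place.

68.4 dB SPL

Uncorrelated sources add in intensity (power), not in dB.
L_total = 10·log₁₀(10^(59.3/10) + 10^(59.9/10) + 10^(63.3/10) + 10^(64.6/10)) = 10·log₁₀(6850000) = 68.4 dB SPL.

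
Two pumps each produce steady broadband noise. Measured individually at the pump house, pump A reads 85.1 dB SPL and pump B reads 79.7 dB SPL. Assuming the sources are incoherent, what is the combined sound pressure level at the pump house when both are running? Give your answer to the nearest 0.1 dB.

Add the sources as powers (linear), then convert back to dB:
L_total = 10·log₁₀(10^(85.1/10) + 10^(79.7/10)) = 10·log₁₀(416900000) = 86.2 dB SPL.

86.2 dB SPL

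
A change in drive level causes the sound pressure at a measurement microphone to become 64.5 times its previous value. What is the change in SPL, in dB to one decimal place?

SPL change from a pressure ratio uses the 20·log₁₀ form:
20·log₁₀(64.5) = 36.2 dB.

36.2 dB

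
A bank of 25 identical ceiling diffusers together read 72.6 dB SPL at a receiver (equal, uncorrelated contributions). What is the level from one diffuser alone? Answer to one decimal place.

58.6 dB SPL

25 equal incoherent sources add 10·log₁₀(25) = 13.98 dB over one source.
L_one = 72.6 − 13.98 = 58.6 dB SPL.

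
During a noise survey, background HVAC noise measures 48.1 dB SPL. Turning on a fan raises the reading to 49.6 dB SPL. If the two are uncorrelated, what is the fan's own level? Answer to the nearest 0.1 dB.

44.3 dB SPL

Subtract intensities: L_src = 10·log₁₀(10^(L_total/10) − 10^(L_bg/10)).
L_src = 10·log₁₀(10^(49.6/10) − 10^(48.1/10)) = 10·log₁₀(26640) = 44.3 dB SPL.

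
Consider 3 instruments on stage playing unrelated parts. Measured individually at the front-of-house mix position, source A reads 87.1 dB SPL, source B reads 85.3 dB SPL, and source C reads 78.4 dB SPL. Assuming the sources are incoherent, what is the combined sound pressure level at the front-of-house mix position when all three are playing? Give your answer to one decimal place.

Uncorrelated sources add in intensity (power), not in dB.
L_total = 10·log₁₀(10^(87.1/10) + 10^(85.3/10) + 10^(78.4/10)) = 10·log₁₀(920900000) = 89.6 dB SPL.

89.6 dB SPL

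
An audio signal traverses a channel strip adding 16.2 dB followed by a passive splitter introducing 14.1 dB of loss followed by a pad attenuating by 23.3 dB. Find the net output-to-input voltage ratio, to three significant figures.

0.0871

Net gain = 16.2 + (−14.1) + (−23.3) = -21.2 dB.
Voltage ratio = 10^(-21.2/20) = 0.0871.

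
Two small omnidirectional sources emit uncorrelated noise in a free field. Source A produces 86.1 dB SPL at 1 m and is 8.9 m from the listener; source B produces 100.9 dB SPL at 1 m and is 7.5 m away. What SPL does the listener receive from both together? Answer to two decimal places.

83.50 dB SPL

At the listener: L_A = 86.1 − 20·log₁₀(8.9) = 67.112 dB; L_B = 100.9 − 20·log₁₀(7.5) = 83.399 dB.
Combined: 10·log₁₀(10^(67.112/10)+10^(83.399/10)) = 83.50 dB SPL.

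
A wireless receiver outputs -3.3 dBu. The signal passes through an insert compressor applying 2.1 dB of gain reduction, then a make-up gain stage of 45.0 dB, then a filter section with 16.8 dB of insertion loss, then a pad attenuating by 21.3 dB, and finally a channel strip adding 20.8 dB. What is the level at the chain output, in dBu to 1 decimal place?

In dB, series stages simply add:
-3.3 − 2.1 + 45.0 − 16.8 − 21.3 + 20.8 = +22.3 dBu.

+22.3 dBu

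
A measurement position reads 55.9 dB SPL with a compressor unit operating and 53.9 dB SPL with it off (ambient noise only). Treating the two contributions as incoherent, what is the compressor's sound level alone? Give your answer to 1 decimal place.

Remove the background by subtracting linear intensities:
L_src = 10·log₁₀(10^(55.9/10) − 10^(53.9/10)) = 10·log₁₀(143600) = 51.6 dB SPL.

51.6 dB SPL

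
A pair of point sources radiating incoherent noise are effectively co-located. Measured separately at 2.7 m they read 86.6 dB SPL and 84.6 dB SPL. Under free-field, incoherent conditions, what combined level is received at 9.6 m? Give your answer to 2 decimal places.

Combined at 2.7 m: 10·log₁₀(10^(86.6/10)+10^(84.6/10)) = 88.724 dB SPL.
Then apply −20·log₁₀(9.6/2.7) = -11.018 dB → 77.71 dB SPL.

77.71 dB SPL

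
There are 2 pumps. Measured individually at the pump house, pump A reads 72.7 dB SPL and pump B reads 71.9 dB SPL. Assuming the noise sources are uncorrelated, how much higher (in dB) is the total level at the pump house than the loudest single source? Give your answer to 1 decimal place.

Incoherent sources sum as intensities:
L_total = 10·log₁₀(10^(72.7/10) + 10^(71.9/10)) = 75.33 dB SPL.
Excess over the loudest (72.7 dB): 75.33 − 72.7 = 2.6 dB.

2.6 dB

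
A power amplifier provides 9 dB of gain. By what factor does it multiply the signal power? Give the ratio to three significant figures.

Power ratio = 10^(dB/10).
10^(9/10) = 10^(0.9000) = 7.94.

7.94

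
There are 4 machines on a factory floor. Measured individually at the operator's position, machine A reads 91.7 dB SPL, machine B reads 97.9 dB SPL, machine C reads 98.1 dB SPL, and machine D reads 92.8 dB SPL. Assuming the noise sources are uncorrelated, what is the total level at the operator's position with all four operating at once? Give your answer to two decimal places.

102.04 dB SPL

Uncorrelated sources add in intensity (power), not in dB.
L_total = 10·log₁₀(10^(91.7/10) + 10^(97.9/10) + 10^(98.1/10) + 10^(92.8/10)) = 10·log₁₀(16007000000) = 102.04 dB SPL.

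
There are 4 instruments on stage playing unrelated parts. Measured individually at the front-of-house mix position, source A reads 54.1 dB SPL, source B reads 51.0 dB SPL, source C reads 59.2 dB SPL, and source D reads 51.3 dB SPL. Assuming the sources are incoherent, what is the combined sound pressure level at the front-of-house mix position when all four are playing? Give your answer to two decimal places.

Uncorrelated sources add in intensity (power), not in dB.
L_total = 10·log₁₀(10^(54.1/10) + 10^(51.0/10) + 10^(59.2/10) + 10^(51.3/10)) = 10·log₁₀(1350000) = 61.30 dB SPL.

61.30 dB SPL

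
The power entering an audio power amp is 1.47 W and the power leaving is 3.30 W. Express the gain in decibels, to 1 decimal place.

3.5 dB

Power is a power quantity, so gain = 10·log₁₀(P_out/P_in).
10·log₁₀(3.30/1.47) = 10·log₁₀(2.245) = 3.5 dB.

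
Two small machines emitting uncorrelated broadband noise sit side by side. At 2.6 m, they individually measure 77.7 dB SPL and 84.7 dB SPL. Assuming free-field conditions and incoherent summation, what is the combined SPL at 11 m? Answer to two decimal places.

72.96 dB SPL

Combined at 2.6 m: 10·log₁₀(10^(77.7/10)+10^(84.7/10)) = 85.490 dB SPL.
Then apply −20·log₁₀(11/2.6) = -12.528 dB → 72.96 dB SPL.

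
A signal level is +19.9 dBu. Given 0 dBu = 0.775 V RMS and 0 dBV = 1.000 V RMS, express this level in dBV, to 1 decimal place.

+17.7 dBV

The offset between the scales is 20·log₁₀(0.775/1.000) = −2.214 dB.
So dBV = +19.9 − 2.214 = +17.7 dBV.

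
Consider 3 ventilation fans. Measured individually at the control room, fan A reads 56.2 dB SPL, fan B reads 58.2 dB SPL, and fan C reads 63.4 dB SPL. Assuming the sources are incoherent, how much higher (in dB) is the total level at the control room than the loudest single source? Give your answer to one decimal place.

1.7 dB

Uncorrelated sources add in intensity (power), not in dB.
L_total = 10·log₁₀(10^(56.2/10) + 10^(58.2/10) + 10^(63.4/10)) = 65.14 dB SPL.
Excess over the loudest (63.4 dB): 65.14 − 63.4 = 1.7 dB.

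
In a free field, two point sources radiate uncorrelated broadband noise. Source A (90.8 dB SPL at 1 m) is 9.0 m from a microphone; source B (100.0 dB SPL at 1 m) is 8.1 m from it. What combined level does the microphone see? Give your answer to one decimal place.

At the listener: L_A = 90.8 − 20·log₁₀(9.0) = 71.72 dB; L_B = 100.0 − 20·log₁₀(8.1) = 81.83 dB.
Combined: 10·log₁₀(10^(71.72/10)+10^(81.83/10)) = 82.2 dB SPL.

82.2 dB SPL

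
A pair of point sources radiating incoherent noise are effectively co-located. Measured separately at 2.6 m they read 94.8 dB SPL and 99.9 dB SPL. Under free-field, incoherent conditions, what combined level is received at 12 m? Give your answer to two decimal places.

87.79 dB SPL

Combined at 2.6 m: 10·log₁₀(10^(94.8/10)+10^(99.9/10)) = 101.069 dB SPL.
Then apply −20·log₁₀(12/2.6) = -13.284 dB → 87.79 dB SPL.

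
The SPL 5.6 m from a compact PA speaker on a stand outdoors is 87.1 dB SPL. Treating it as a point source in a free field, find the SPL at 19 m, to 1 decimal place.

Free-field point source: level drops by 20·log₁₀ of the distance ratio.
ΔL = −20·log₁₀(19/5.6) = -10.61 dB, so L₂ = 87.1 + (-10.61) = 76.5 dB SPL.

76.5 dB SPL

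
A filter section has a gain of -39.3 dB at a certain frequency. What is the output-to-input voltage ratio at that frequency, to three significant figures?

Voltage ratio = 10^(dB/20).
10^(-39.3/20) = 10^(-1.965) = 0.0108.

0.0108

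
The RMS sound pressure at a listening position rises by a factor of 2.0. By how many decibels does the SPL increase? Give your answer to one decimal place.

SPL change from a pressure ratio uses the 20·log₁₀ form:
20·log₁₀(2.0) = 6.0 dB.

6.0 dB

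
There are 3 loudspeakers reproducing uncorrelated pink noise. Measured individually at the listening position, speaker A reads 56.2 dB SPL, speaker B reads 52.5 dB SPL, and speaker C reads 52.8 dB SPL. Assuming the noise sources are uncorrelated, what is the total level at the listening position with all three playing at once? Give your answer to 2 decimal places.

Add the sources as powers (linear), then convert back to dB:
L_total = 10·log₁₀(10^(56.2/10) + 10^(52.5/10) + 10^(52.8/10)) = 10·log₁₀(785200) = 58.95 dB SPL.

58.95 dB SPL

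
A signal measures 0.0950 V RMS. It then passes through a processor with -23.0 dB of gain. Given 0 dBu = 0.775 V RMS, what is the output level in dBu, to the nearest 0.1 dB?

-41.2 dBu

Input level: 20·log₁₀(0.0950/0.775) = -18.23 dBu.
Output: -18.23 − 23.0 = -41.2 dBu.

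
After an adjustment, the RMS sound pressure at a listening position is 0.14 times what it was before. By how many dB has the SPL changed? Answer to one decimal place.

-17.1 dB

SPL change from a pressure ratio uses the 20·log₁₀ form:
20·log₁₀(0.14) = -17.1 dB.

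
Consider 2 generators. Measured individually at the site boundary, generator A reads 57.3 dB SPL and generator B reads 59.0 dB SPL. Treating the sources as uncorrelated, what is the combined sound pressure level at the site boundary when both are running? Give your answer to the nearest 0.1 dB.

Incoherent sources sum as intensities:
L_total = 10·log₁₀(10^(57.3/10) + 10^(59.0/10)) = 10·log₁₀(1331000) = 61.2 dB SPL.

61.2 dB SPL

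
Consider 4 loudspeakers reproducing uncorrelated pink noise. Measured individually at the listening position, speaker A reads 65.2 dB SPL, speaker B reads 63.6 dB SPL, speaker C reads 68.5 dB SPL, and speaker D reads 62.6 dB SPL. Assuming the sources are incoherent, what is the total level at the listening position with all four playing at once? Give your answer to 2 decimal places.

Uncorrelated sources add in intensity (power), not in dB.
L_total = 10·log₁₀(10^(65.2/10) + 10^(63.6/10) + 10^(68.5/10) + 10^(62.6/10)) = 10·log₁₀(14500000) = 71.61 dB SPL.

71.61 dB SPL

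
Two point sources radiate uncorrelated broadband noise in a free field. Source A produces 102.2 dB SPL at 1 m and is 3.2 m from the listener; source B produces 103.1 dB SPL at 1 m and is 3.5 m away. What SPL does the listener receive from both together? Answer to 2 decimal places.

At the listener: L_A = 102.2 − 20·log₁₀(3.2) = 92.097 dB; L_B = 103.1 − 20·log₁₀(3.5) = 92.219 dB.
Combined: 10·log₁₀(10^(92.097/10)+10^(92.219/10)) = 95.17 dB SPL.

95.17 dB SPL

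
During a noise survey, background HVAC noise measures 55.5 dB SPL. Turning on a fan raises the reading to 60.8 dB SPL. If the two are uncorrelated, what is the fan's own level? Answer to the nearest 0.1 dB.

Remove the background by subtracting linear intensities:
L_src = 10·log₁₀(10^(60.8/10) − 10^(55.5/10)) = 10·log₁₀(847500) = 59.3 dB SPL.

59.3 dB SPL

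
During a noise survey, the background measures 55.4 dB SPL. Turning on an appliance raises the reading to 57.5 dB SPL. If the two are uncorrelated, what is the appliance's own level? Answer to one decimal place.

Subtract intensities: L_src = 10·log₁₀(10^(L_total/10) − 10^(L_bg/10)).
L_src = 10·log₁₀(10^(57.5/10) − 10^(55.4/10)) = 10·log₁₀(215600) = 53.3 dB SPL.

53.3 dB SPL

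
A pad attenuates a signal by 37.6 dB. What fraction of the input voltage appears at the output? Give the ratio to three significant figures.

0.0132

Voltage ratio = 10^(dB/20).
10^(-37.6/20) = 10^(-1.880) = 0.0132.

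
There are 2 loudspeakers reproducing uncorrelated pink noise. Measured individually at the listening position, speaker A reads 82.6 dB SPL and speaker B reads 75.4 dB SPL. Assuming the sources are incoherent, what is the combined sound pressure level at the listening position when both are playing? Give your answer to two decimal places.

83.36 dB SPL

Uncorrelated sources add in intensity (power), not in dB.
L_total = 10·log₁₀(10^(82.6/10) + 10^(75.4/10)) = 10·log₁₀(216600000) = 83.36 dB SPL.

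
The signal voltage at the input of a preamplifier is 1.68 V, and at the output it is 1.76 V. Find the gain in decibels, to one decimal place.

Voltage ratio → dB uses the 20·log₁₀ form:
20·log₁₀(1.76/1.68) = 20·log₁₀(1.048) = 0.4 dB.

0.4 dB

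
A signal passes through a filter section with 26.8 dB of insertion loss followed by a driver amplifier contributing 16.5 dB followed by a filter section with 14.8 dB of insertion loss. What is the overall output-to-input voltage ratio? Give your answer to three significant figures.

Net gain = (−26.8) + 16.5 + (−14.8) = -25.1 dB.
Voltage ratio = 10^(-25.1/20) = 0.0556.

0.0556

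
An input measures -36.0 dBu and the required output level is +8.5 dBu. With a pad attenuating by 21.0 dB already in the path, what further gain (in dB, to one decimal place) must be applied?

The required make-up gain is the shortfall in the dB sum.
G = +8.5 − (-36.0) + 21.0 = 65.5 dB.

65.5 dB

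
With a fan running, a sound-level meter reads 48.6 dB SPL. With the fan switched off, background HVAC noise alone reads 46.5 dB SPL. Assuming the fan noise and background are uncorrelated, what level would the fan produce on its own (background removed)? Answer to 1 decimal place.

Remove the background by subtracting linear intensities:
L_src = 10·log₁₀(10^(48.6/10) − 10^(46.5/10)) = 10·log₁₀(27780) = 44.4 dB SPL.

44.4 dB SPL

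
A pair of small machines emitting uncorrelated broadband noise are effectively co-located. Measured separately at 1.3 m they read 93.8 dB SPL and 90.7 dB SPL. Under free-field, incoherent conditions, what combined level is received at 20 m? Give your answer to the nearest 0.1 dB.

Combined at 1.3 m: 10·log₁₀(10^(93.8/10)+10^(90.7/10)) = 95.53 dB SPL.
Then apply −20·log₁₀(20/1.3) = -23.74 dB → 71.8 dB SPL.

71.8 dB SPL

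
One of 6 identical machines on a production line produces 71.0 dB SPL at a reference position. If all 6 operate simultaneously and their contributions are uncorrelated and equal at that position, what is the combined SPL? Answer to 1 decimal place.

78.8 dB SPL

6 equal incoherent sources raise the level by 10·log₁₀(6) = 7.78 dB.
L_total = 71.0 + 7.78 = 78.8 dB SPL.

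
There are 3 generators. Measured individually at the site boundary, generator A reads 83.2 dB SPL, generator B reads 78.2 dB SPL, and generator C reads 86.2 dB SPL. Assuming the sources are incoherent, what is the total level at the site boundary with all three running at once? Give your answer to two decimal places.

88.40 dB SPL

Incoherent sources sum as intensities:
L_total = 10·log₁₀(10^(83.2/10) + 10^(78.2/10) + 10^(86.2/10)) = 10·log₁₀(691900000) = 88.40 dB SPL.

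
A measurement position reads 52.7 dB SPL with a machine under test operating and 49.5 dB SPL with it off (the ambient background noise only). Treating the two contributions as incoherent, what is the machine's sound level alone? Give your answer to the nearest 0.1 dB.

49.9 dB SPL

Background correction is a power subtraction:
L_src = 10·log₁₀(10^(52.7/10) − 10^(49.5/10)) = 10·log₁₀(97080) = 49.9 dB SPL.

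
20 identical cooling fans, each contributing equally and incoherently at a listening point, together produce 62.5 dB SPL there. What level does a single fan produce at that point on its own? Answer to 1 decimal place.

49.5 dB SPL

20 equal incoherent sources add 10·log₁₀(20) = 13.01 dB over one source.
L_one = 62.5 − 13.01 = 49.5 dB SPL.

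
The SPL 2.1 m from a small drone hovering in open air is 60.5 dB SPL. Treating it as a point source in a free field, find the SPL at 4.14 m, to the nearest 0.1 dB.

Free-field point source: level drops by 20·log₁₀ of the distance ratio.
ΔL = −20·log₁₀(4.14/2.1) = -5.90 dB, so L₂ = 60.5 + (-5.90) = 54.6 dB SPL.

54.6 dB SPL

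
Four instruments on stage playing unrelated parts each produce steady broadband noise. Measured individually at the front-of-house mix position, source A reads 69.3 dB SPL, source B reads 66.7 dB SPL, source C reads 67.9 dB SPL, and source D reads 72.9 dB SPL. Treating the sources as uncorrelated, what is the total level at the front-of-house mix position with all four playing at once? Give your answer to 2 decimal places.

Uncorrelated sources add in intensity (power), not in dB.
L_total = 10·log₁₀(10^(69.3/10) + 10^(66.7/10) + 10^(67.9/10) + 10^(72.9/10)) = 10·log₁₀(38850000) = 75.89 dB SPL.

75.89 dB SPL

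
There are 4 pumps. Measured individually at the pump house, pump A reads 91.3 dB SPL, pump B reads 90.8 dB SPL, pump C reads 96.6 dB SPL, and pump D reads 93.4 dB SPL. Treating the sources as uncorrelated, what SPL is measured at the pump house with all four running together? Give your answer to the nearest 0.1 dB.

Uncorrelated sources add in intensity (power), not in dB.
L_total = 10·log₁₀(10^(91.3/10) + 10^(90.8/10) + 10^(96.6/10) + 10^(93.4/10)) = 10·log₁₀(9310000000) = 99.7 dB SPL.

99.7 dB SPL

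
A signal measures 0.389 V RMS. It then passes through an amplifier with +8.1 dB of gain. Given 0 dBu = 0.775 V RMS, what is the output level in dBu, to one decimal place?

Input level: 20·log₁₀(0.389/0.775) = -5.99 dBu.
Output: -5.99 + 8.1 = +2.1 dBu.

+2.1 dBu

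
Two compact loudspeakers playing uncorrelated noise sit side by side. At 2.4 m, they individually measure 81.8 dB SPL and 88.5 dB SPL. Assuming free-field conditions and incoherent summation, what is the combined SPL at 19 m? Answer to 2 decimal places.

71.37 dB SPL

Combined at 2.4 m: 10·log₁₀(10^(81.8/10)+10^(88.5/10)) = 89.341 dB SPL.
Then apply −20·log₁₀(19/2.4) = -17.971 dB → 71.37 dB SPL.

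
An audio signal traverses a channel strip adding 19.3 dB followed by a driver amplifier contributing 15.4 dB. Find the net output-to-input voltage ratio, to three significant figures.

Net gain = 19.3 + 15.4 = 34.7 dB.
Voltage ratio = 10^(34.7/20) = 54.3.

54.3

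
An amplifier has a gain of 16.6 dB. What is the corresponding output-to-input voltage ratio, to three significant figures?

6.76

Voltage ratio = 10^(dB/20).
10^(16.6/20) = 10^(0.8300) = 6.76.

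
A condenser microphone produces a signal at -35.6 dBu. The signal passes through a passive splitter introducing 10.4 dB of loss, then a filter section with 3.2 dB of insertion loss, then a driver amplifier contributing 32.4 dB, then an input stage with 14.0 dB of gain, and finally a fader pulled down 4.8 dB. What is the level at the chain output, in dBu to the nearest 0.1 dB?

Gain stages sum in dB:
-35.6 − 10.4 − 3.2 + 32.4 + 14.0 − 4.8 = -7.6 dBu.

-7.6 dBu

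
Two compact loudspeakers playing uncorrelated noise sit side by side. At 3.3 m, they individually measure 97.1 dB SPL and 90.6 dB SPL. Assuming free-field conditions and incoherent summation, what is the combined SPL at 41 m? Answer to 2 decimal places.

Combined at 3.3 m: 10·log₁₀(10^(97.1/10)+10^(90.6/10)) = 97.977 dB SPL.
Then apply −20·log₁₀(41/3.3) = -21.885 dB → 76.09 dB SPL.

76.09 dB SPL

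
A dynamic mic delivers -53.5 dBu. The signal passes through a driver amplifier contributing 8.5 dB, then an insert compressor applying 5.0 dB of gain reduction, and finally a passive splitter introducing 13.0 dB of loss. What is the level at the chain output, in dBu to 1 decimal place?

-63.0 dBu

Gain stages sum in dB:
-53.5 + 8.5 − 5.0 − 13.0 = -63.0 dBu.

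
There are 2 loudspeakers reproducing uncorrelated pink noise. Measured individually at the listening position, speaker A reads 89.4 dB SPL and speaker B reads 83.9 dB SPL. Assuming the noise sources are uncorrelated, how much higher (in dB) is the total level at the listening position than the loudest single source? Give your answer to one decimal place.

1.1 dB

Uncorrelated sources add in intensity (power), not in dB.
L_total = 10·log₁₀(10^(89.4/10) + 10^(83.9/10)) = 90.48 dB SPL.
Excess over the loudest (89.4 dB): 90.48 − 89.4 = 1.1 dB.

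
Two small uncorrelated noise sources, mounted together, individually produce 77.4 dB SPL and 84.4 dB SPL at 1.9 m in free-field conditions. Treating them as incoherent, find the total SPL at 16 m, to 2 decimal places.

Combined at 1.9 m: 10·log₁₀(10^(77.4/10)+10^(84.4/10)) = 85.190 dB SPL.
Then apply −20·log₁₀(16/1.9) = -18.507 dB → 66.68 dB SPL.

66.68 dB SPL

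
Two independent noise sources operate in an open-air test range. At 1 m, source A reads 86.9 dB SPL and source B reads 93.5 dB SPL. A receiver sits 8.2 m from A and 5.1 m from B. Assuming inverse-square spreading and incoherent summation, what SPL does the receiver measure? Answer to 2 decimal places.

At the listener: L_A = 86.9 − 20·log₁₀(8.2) = 68.624 dB; L_B = 93.5 − 20·log₁₀(5.1) = 79.349 dB.
Combined: 10·log₁₀(10^(68.624/10)+10^(79.349/10)) = 79.70 dB SPL.

79.70 dB SPL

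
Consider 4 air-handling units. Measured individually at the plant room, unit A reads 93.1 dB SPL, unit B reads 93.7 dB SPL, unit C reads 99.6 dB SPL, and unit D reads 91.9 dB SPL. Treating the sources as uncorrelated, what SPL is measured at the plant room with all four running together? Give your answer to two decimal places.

101.78 dB SPL

Uncorrelated sources add in intensity (power), not in dB.
L_total = 10·log₁₀(10^(93.1/10) + 10^(93.7/10) + 10^(99.6/10) + 10^(91.9/10)) = 10·log₁₀(15055000000) = 101.78 dB SPL.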